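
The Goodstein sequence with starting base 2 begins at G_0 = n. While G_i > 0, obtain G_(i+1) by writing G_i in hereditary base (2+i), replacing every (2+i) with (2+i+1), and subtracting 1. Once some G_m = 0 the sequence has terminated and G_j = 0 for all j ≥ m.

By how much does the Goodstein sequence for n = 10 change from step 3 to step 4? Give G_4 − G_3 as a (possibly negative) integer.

i=0: 10 = 2^(2 + 1) + 2 (b=2); 2→3: 3^(3 + 1) + 3 = 84; 84−1 = 83
i=1: 83 = 3^(3 + 1) + 2 (b=3); 3→4: 4^(4 + 1) + 2 = 1026; 1026−1 = 1025
i=2: 1025 = 4^(4 + 1) + 1 (b=4); 4→5: 5^(5 + 1) + 1 = 15626; 15626−1 = 15625
i=3: 15625 = 5^(5 + 1) (b=5); 5→6: 6^(6 + 1) = 279936; 279936−1 = 279935

264310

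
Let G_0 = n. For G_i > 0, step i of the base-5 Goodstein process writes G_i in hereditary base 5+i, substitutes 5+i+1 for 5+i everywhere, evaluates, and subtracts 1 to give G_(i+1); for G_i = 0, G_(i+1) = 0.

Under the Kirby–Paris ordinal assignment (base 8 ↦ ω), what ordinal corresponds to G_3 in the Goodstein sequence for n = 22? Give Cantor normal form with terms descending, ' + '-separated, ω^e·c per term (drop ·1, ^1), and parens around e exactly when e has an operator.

ω·3 + 7

G_0=22  [base 5] 4·5 + 2  →[5↦6]→  4·6 + 2 = 26  −1 ⇒ G_1=25
G_1=25  [base 6] 4·6 + 1  →[6↦7]→  4·7 + 1 = 29  −1 ⇒ G_2=28
G_2=28  [base 7] 4·7  →[7↦8]→  4·8 = 32  −1 ⇒ G_3=31
G_3=31  [base 8] 3·8 + 7  →[8↦9]→  3·9 + 7 = 34  −1 ⇒ G_4=33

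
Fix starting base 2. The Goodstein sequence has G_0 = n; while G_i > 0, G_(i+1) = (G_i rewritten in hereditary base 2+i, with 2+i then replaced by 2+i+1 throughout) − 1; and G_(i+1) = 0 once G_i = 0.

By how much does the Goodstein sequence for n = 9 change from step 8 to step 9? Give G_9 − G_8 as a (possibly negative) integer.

825935012890

G_0 = 9. HB_2(9) = 2^(2 + 1) + 1. Bump = 82. G_1 = 81.
G_1 = 81. HB_3(81) = 3^(3 + 1). Bump = 1024. G_2 = 1023.
G_2 = 1023. HB_4(1023) = 3·4^4 + 3·4^3 + 3·4^2 + 3·4 + 3. Bump = 9843. G_3 = 9842.
G_3 = 9842. HB_5(9842) = 3·5^5 + 3·5^3 + 3·5^2 + 3·5 + 2. Bump = 140744. G_4 = 140743.
G_4 = 140743. HB_6(140743) = 3·6^6 + 3·6^3 + 3·6^2 + 3·6 + 1. Bump = 2471827. G_5 = 2471826.
G_5 = 2471826. HB_7(2471826) = 3·7^7 + 3·7^3 + 3·7^2 + 3·7. Bump = 50333400. G_6 = 50333399.
G_6 = 50333399. HB_8(50333399) = 3·8^8 + 3·8^3 + 3·8^2 + 2·8 + 7. Bump = 1162263922. G_7 = 1162263921.
G_7 = 1162263921. HB_9(1162263921) = 3·9^9 + 3·9^3 + 3·9^2 + 2·9 + 6. Bump = 30000003326. G_8 = 30000003325.
G_8 = 30000003325. HB_10(30000003325) = 3·10^10 + 3·10^3 + 3·10^2 + 2·10 + 5. Bump = 855935016216. G_9 = 855935016215.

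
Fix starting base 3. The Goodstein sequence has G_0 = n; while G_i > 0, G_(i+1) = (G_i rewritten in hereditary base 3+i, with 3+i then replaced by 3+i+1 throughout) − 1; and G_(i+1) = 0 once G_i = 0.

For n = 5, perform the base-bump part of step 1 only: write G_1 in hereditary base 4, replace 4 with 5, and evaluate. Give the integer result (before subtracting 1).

6

i=0: 5 = 3 + 2 (b=3); 3→4: 4 + 2 = 6; 6−1 = 5
i=1: 5 = 4 + 1 (b=4); 4→5: 5 + 1 = 6; 6−1 = 5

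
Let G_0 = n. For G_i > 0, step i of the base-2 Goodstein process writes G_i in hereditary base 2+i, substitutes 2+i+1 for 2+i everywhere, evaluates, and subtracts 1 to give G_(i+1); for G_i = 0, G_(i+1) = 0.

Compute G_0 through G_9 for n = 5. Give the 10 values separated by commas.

5, 27, 255, 467, 775, 1197, 1751, 2454, 3325, 4382

step 0: 5 = 2^2 + 1; sub 3 for 2: 3^3 + 1; = 28; G_1 = 28−1 = 27
step 1: 27 = 3^3; sub 4 for 3: 4^4; = 256; G_2 = 256−1 = 255
step 2: 255 = 3·4^3 + 3·4^2 + 3·4 + 3; sub 5 for 4: 3·5^3 + 3·5^2 + 3·5 + 3; = 468; G_3 = 468−1 = 467
step 3: 467 = 3·5^3 + 3·5^2 + 3·5 + 2; sub 6 for 5: 3·6^3 + 3·6^2 + 3·6 + 2; = 776; G_4 = 776−1 = 775
step 4: 775 = 3·6^3 + 3·6^2 + 3·6 + 1; sub 7 for 6: 3·7^3 + 3·7^2 + 3·7 + 1; = 1198; G_5 = 1198−1 = 1197
step 5: 1197 = 3·7^3 + 3·7^2 + 3·7; sub 8 for 7: 3·8^3 + 3·8^2 + 3·8; = 1752; G_6 = 1752−1 = 1751
step 6: 1751 = 3·8^3 + 3·8^2 + 2·8 + 7; sub 9 for 8: 3·9^3 + 3·9^2 + 2·9 + 7; = 2455; G_7 = 2455−1 = 2454
step 7: 2454 = 3·9^3 + 3·9^2 + 2·9 + 6; sub 10 for 9: 3·10^3 + 3·10^2 + 2·10 + 6; = 3326; G_8 = 3326−1 = 3325
step 8: 3325 = 3·10^3 + 3·10^2 + 2·10 + 5; sub 11 for 10: 3·11^3 + 3·11^2 + 2·11 + 5; = 4383; G_9 = 4383−1 = 4382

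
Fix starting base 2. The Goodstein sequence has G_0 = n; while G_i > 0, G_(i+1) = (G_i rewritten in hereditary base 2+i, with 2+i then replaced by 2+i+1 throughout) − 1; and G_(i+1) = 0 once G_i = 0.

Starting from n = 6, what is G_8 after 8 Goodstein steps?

555551

(0) 6|_2 = 2^2 + 2 ↦ 3^3 + 3|_3 = 30 ⇒ 29
(1) 29|_3 = 3^3 + 2 ↦ 4^4 + 2|_4 = 258 ⇒ 257
(2) 257|_4 = 4^4 + 1 ↦ 5^5 + 1|_5 = 3126 ⇒ 3125
(3) 3125|_5 = 5^5 ↦ 6^6|_6 = 46656 ⇒ 46655
(4) 46655|_6 = 5·6^5 + 5·6^4 + 5·6^3 + 5·6^2 + 5·6 + 5 ↦ 5·7^5 + 5·7^4 + 5·7^3 + 5·7^2 + 5·7 + 5|_7 = 98040 ⇒ 98039
(5) 98039|_7 = 5·7^5 + 5·7^4 + 5·7^3 + 5·7^2 + 5·7 + 4 ↦ 5·8^5 + 5·8^4 + 5·8^3 + 5·8^2 + 5·8 + 4|_8 = 187244 ⇒ 187243
(6) 187243|_8 = 5·8^5 + 5·8^4 + 5·8^3 + 5·8^2 + 5·8 + 3 ↦ 5·9^5 + 5·9^4 + 5·9^3 + 5·9^2 + 5·9 + 3|_9 = 332148 ⇒ 332147
(7) 332147|_9 = 5·9^5 + 5·9^4 + 5·9^3 + 5·9^2 + 5·9 + 2 ↦ 5·10^5 + 5·10^4 + 5·10^3 + 5·10^2 + 5·10 + 2|_10 = 555552 ⇒ 555551
(8) 555551|_10 = 5·10^5 + 5·10^4 + 5·10^3 + 5·10^2 + 5·10 + 1 ↦ 5·11^5 + 5·11^4 + 5·11^3 + 5·11^2 + 5·11 + 1|_11 = 885776 ⇒ 885775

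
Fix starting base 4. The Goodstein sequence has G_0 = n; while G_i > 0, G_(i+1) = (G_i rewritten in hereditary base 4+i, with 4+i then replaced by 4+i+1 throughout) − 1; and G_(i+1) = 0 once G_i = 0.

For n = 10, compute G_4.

step 0: 10 = 2·4 + 2; sub 5 for 4: 2·5 + 2; = 12; G_1 = 12−1 = 11
step 1: 11 = 2·5 + 1; sub 6 for 5: 2·6 + 1; = 13; G_2 = 13−1 = 12
step 2: 12 = 2·6; sub 7 for 6: 2·7; = 14; G_3 = 14−1 = 13
step 3: 13 = 7 + 6; sub 8 for 7: 8 + 6; = 14; G_4 = 14−1 = 13
step 4: 13 = 8 + 5; sub 9 for 8: 9 + 5; = 14; G_5 = 14−1 = 13

13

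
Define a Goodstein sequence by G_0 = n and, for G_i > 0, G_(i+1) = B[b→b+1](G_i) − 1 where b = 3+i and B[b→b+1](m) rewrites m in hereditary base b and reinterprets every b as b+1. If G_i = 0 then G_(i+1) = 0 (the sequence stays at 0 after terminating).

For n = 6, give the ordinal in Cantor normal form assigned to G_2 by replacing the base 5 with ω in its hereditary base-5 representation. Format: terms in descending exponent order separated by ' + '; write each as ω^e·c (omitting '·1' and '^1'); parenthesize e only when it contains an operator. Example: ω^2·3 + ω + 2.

ω + 2

G_0 = 6. HB_3(6) = 2·3. Bump = 8. G_1 = 7.
G_1 = 7. HB_4(7) = 4 + 3. Bump = 8. G_2 = 7.
G_2 = 7. HB_5(7) = 5 + 2. Bump = 8. G_3 = 7.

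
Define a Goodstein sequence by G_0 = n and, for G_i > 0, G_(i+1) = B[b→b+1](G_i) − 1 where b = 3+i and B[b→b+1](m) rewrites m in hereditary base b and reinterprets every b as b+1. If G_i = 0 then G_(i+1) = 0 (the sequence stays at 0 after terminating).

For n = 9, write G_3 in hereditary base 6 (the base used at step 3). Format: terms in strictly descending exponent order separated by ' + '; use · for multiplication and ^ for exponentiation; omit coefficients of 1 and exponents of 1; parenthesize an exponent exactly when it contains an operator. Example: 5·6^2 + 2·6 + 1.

[0] 9 ≡ 3^2 (base 3). Lift 4: 16. −1: 15.
[1] 15 ≡ 3·4 + 3 (base 4). Lift 5: 18. −1: 17.
[2] 17 ≡ 3·5 + 2 (base 5). Lift 6: 20. −1: 19.
[3] 19 ≡ 3·6 + 1 (base 6). Lift 7: 22. −1: 21.

3·6 + 1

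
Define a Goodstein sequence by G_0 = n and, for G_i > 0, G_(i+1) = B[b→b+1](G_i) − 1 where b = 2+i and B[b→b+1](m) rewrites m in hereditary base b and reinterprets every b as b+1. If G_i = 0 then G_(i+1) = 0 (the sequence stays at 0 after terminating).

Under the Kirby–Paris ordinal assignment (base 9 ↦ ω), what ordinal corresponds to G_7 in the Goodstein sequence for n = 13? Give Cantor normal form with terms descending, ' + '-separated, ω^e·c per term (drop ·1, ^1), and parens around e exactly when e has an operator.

base 2: 13 = 2^(2 + 1) + 2^2 + 1; at 3: 3^(3 + 1) + 3^3 + 1 = 109; next = 108
base 3: 108 = 3^(3 + 1) + 3^3; at 4: 4^(4 + 1) + 4^4 = 1280; next = 1279
base 4: 1279 = 4^(4 + 1) + 3·4^3 + 3·4^2 + 3·4 + 3; at 5: 5^(5 + 1) + 3·5^3 + 3·5^2 + 3·5 + 3 = 16093; next = 16092
base 5: 16092 = 5^(5 + 1) + 3·5^3 + 3·5^2 + 3·5 + 2; at 6: 6^(6 + 1) + 3·6^3 + 3·6^2 + 3·6 + 2 = 280712; next = 280711
base 6: 280711 = 6^(6 + 1) + 3·6^3 + 3·6^2 + 3·6 + 1; at 7: 7^(7 + 1) + 3·7^3 + 3·7^2 + 3·7 + 1 = 5765999; next = 5765998
base 7: 5765998 = 7^(7 + 1) + 3·7^3 + 3·7^2 + 3·7; at 8: 8^(8 + 1) + 3·8^3 + 3·8^2 + 3·8 = 134219480; next = 134219479
base 8: 134219479 = 8^(8 + 1) + 3·8^3 + 3·8^2 + 2·8 + 7; at 9: 9^(9 + 1) + 3·9^3 + 3·9^2 + 2·9 + 7 = 3486786856; next = 3486786855
base 9: 3486786855 = 9^(9 + 1) + 3·9^3 + 3·9^2 + 2·9 + 6; at 10: 10^(10 + 1) + 3·10^3 + 3·10^2 + 2·10 + 6 = 100000003326; next = 100000003325

ω^(ω + 1) + ω^3·3 + ω^2·3 + ω·2 + 6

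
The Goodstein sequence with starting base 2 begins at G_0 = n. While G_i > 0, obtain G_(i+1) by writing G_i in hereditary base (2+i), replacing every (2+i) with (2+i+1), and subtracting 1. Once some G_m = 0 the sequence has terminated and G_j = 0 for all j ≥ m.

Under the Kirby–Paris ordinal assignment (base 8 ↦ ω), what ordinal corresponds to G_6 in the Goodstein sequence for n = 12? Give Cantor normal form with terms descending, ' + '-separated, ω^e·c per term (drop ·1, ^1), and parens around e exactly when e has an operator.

[0] 12 ≡ 2^(2 + 1) + 2^2 (base 2). Lift 3: 108. −1: 107.
[1] 107 ≡ 3^(3 + 1) + 2·3^2 + 2·3 + 2 (base 3). Lift 4: 1066. −1: 1065.
[2] 1065 ≡ 4^(4 + 1) + 2·4^2 + 2·4 + 1 (base 4). Lift 5: 15686. −1: 15685.
[3] 15685 ≡ 5^(5 + 1) + 2·5^2 + 2·5 (base 5). Lift 6: 280020. −1: 280019.
[4] 280019 ≡ 6^(6 + 1) + 2·6^2 + 6 + 5 (base 6). Lift 7: 5764911. −1: 5764910.
[5] 5764910 ≡ 7^(7 + 1) + 2·7^2 + 7 + 4 (base 7). Lift 8: 134217868. −1: 134217867.
[6] 134217867 ≡ 8^(8 + 1) + 2·8^2 + 8 + 3 (base 8). Lift 9: 3486784575. −1: 3486784574.

ω^(ω + 1) + ω^2·2 + ω + 3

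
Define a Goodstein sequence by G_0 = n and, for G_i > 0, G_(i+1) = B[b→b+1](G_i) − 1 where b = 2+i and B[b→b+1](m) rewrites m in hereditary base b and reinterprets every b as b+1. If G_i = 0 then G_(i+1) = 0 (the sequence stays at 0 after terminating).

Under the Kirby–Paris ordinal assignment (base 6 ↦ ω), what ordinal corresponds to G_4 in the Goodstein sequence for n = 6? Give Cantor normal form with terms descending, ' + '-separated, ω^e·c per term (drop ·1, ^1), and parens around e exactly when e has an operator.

(0) 6|_2 = 2^2 + 2 ↦ 3^3 + 3|_3 = 30 ⇒ 29
(1) 29|_3 = 3^3 + 2 ↦ 4^4 + 2|_4 = 258 ⇒ 257
(2) 257|_4 = 4^4 + 1 ↦ 5^5 + 1|_5 = 3126 ⇒ 3125
(3) 3125|_5 = 5^5 ↦ 6^6|_6 = 46656 ⇒ 46655

ω^5·5 + ω^4·5 + ω^3·5 + ω^2·5 + ω·5 + 5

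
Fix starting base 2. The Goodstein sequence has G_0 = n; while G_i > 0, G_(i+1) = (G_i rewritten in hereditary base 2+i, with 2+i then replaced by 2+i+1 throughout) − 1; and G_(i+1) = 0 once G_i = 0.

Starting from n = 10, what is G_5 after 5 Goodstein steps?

4215754

G_0=10  [base 2] 2^(2 + 1) + 2  →[2↦3]→  3^(3 + 1) + 3 = 84  −1 ⇒ G_1=83
G_1=83  [base 3] 3^(3 + 1) + 2  →[3↦4]→  4^(4 + 1) + 2 = 1026  −1 ⇒ G_2=1025
G_2=1025  [base 4] 4^(4 + 1) + 1  →[4↦5]→  5^(5 + 1) + 1 = 15626  −1 ⇒ G_3=15625
G_3=15625  [base 5] 5^(5 + 1)  →[5↦6]→  6^(6 + 1) = 279936  −1 ⇒ G_4=279935
G_4=279935  [base 6] 5·6^6 + 5·6^5 + 5·6^4 + 5·6^3 + 5·6^2 + 5·6 + 5  →[6↦7]→  5·7^7 + 5·7^5 + 5·7^4 + 5·7^3 + 5·7^2 + 5·7 + 5 = 4215755  −1 ⇒ G_5=4215754
G_5=4215754  [base 7] 5·7^7 + 5·7^5 + 5·7^4 + 5·7^3 + 5·7^2 + 5·7 + 4  →[7↦8]→  5·8^8 + 5·8^5 + 5·8^4 + 5·8^3 + 5·8^2 + 5·8 + 4 = 84073324  −1 ⇒ G_6=84073323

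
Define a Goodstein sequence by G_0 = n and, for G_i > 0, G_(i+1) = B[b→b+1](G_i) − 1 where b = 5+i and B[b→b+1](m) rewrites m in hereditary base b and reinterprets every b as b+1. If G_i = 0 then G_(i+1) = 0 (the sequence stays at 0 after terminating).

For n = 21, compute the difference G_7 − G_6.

G_0 = 21. HB_5(21) = 4·5 + 1. Bump = 25. G_1 = 24.
G_1 = 24. HB_6(24) = 4·6. Bump = 28. G_2 = 27.
G_2 = 27. HB_7(27) = 3·7 + 6. Bump = 30. G_3 = 29.
G_3 = 29. HB_8(29) = 3·8 + 5. Bump = 32. G_4 = 31.
G_4 = 31. HB_9(31) = 3·9 + 4. Bump = 34. G_5 = 33.
G_5 = 33. HB_10(33) = 3·10 + 3. Bump = 36. G_6 = 35.
G_6 = 35. HB_11(35) = 3·11 + 2. Bump = 38. G_7 = 37.

2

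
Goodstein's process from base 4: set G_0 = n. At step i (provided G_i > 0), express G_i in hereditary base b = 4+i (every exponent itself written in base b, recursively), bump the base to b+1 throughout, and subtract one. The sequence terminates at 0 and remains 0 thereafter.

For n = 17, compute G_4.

43

i=0: 17 = 4^2 + 1 (b=4); 4→5: 5^2 + 1 = 26; 26−1 = 25
i=1: 25 = 5^2 (b=5); 5→6: 6^2 = 36; 36−1 = 35
i=2: 35 = 5·6 + 5 (b=6); 6→7: 5·7 + 5 = 40; 40−1 = 39
i=3: 39 = 5·7 + 4 (b=7); 7→8: 5·8 + 4 = 44; 44−1 = 43
i=4: 43 = 5·8 + 3 (b=8); 8→9: 5·9 + 3 = 48; 48−1 = 47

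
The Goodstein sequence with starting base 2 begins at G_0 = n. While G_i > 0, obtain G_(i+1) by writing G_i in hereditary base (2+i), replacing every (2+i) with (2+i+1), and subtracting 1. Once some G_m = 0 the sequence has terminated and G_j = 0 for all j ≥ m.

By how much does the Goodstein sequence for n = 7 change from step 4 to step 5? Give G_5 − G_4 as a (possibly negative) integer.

776886

step 0: 7 = 2^2 + 2 + 1; sub 3 for 2: 3^3 + 3 + 1; = 31; G_1 = 31−1 = 30
step 1: 30 = 3^3 + 3; sub 4 for 3: 4^4 + 4; = 260; G_2 = 260−1 = 259
step 2: 259 = 4^4 + 3; sub 5 for 4: 5^5 + 3; = 3128; G_3 = 3128−1 = 3127
step 3: 3127 = 5^5 + 2; sub 6 for 5: 6^6 + 2; = 46658; G_4 = 46658−1 = 46657
step 4: 46657 = 6^6 + 1; sub 7 for 6: 7^7 + 1; = 823544; G_5 = 823544−1 = 823543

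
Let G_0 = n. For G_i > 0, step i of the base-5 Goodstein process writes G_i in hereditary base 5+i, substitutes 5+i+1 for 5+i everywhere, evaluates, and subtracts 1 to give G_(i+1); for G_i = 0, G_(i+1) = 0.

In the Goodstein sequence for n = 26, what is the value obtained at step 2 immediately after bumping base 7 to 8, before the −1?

G_0 = 26. HB_5(26) = 5^2 + 1. Bump = 37. G_1 = 36.
G_1 = 36. HB_6(36) = 6^2. Bump = 49. G_2 = 48.
G_2 = 48. HB_7(48) = 6·7 + 6. Bump = 54. G_3 = 53.

54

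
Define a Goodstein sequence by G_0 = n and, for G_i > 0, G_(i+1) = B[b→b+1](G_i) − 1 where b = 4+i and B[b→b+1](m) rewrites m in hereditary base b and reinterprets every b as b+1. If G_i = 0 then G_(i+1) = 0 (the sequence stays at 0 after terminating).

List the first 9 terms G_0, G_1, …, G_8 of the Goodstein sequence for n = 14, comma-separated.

14, 16, 18, 20, 21, 22, 23, 24, 25

[0] 14 ≡ 3·4 + 2 (base 4). Lift 5: 17. −1: 16.
[1] 16 ≡ 3·5 + 1 (base 5). Lift 6: 19. −1: 18.
[2] 18 ≡ 3·6 (base 6). Lift 7: 21. −1: 20.
[3] 20 ≡ 2·7 + 6 (base 7). Lift 8: 22. −1: 21.
[4] 21 ≡ 2·8 + 5 (base 8). Lift 9: 23. −1: 22.
[5] 22 ≡ 2·9 + 4 (base 9). Lift 10: 24. −1: 23.
[6] 23 ≡ 2·10 + 3 (base 10). Lift 11: 25. −1: 24.
[7] 24 ≡ 2·11 + 2 (base 11). Lift 12: 26. −1: 25.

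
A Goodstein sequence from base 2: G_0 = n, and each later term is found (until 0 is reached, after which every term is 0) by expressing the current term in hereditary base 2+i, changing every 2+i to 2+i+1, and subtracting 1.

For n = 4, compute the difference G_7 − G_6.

step 0: 4 = 2^2; sub 3 for 2: 3^3; = 27; G_1 = 27−1 = 26
step 1: 26 = 2·3^2 + 2·3 + 2; sub 4 for 3: 2·4^2 + 2·4 + 2; = 42; G_2 = 42−1 = 41
step 2: 41 = 2·4^2 + 2·4 + 1; sub 5 for 4: 2·5^2 + 2·5 + 1; = 61; G_3 = 61−1 = 60
step 3: 60 = 2·5^2 + 2·5; sub 6 for 5: 2·6^2 + 2·6; = 84; G_4 = 84−1 = 83
step 4: 83 = 2·6^2 + 6 + 5; sub 7 for 6: 2·7^2 + 7 + 5; = 110; G_5 = 110−1 = 109
step 5: 109 = 2·7^2 + 7 + 4; sub 8 for 7: 2·8^2 + 8 + 4; = 140; G_6 = 140−1 = 139
step 6: 139 = 2·8^2 + 8 + 3; sub 9 for 8: 2·9^2 + 9 + 3; = 174; G_7 = 174−1 = 173

34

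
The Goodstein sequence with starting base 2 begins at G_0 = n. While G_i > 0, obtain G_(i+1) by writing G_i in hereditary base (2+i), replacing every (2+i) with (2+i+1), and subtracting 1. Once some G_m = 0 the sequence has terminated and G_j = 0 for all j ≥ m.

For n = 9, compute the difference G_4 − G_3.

G_0=9  [base 2] 2^(2 + 1) + 1  →[2↦3]→  3^(3 + 1) + 1 = 82  −1 ⇒ G_1=81
G_1=81  [base 3] 3^(3 + 1)  →[3↦4]→  4^(4 + 1) = 1024  −1 ⇒ G_2=1023
G_2=1023  [base 4] 3·4^4 + 3·4^3 + 3·4^2 + 3·4 + 3  →[4↦5]→  3·5^5 + 3·5^3 + 3·5^2 + 3·5 + 3 = 9843  −1 ⇒ G_3=9842
G_3=9842  [base 5] 3·5^5 + 3·5^3 + 3·5^2 + 3·5 + 2  →[5↦6]→  3·6^6 + 3·6^3 + 3·6^2 + 3·6 + 2 = 140744  −1 ⇒ G_4=140743

130901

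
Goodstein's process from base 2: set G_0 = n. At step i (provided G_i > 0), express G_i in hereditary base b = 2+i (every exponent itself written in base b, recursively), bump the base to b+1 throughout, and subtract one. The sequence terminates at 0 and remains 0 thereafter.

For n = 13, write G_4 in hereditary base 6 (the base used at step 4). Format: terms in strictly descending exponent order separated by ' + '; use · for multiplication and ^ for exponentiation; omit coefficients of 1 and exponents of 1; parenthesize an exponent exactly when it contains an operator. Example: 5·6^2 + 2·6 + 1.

i=0: 13 = 2^(2 + 1) + 2^2 + 1 (b=2); 2→3: 3^(3 + 1) + 3^3 + 1 = 109; 109−1 = 108
i=1: 108 = 3^(3 + 1) + 3^3 (b=3); 3→4: 4^(4 + 1) + 4^4 = 1280; 1280−1 = 1279
i=2: 1279 = 4^(4 + 1) + 3·4^3 + 3·4^2 + 3·4 + 3 (b=4); 4→5: 5^(5 + 1) + 3·5^3 + 3·5^2 + 3·5 + 3 = 16093; 16093−1 = 16092
i=3: 16092 = 5^(5 + 1) + 3·5^3 + 3·5^2 + 3·5 + 2 (b=5); 5→6: 6^(6 + 1) + 3·6^3 + 3·6^2 + 3·6 + 2 = 280712; 280712−1 = 280711
i=4: 280711 = 6^(6 + 1) + 3·6^3 + 3·6^2 + 3·6 + 1 (b=6); 6→7: 7^(7 + 1) + 3·7^3 + 3·7^2 + 3·7 + 1 = 5765999; 5765999−1 = 5765998

6^(6 + 1) + 3·6^3 + 3·6^2 + 3·6 + 1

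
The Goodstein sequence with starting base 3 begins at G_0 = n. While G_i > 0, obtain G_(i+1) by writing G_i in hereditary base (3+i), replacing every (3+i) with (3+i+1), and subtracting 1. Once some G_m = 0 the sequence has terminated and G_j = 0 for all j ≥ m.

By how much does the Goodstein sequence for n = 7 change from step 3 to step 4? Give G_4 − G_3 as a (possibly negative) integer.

step 0: 7 = 2·3 + 1; sub 4 for 3: 2·4 + 1; = 9; G_1 = 9−1 = 8
step 1: 8 = 2·4; sub 5 for 4: 2·5; = 10; G_2 = 10−1 = 9
step 2: 9 = 5 + 4; sub 6 for 5: 6 + 4; = 10; G_3 = 10−1 = 9
step 3: 9 = 6 + 3; sub 7 for 6: 7 + 3; = 10; G_4 = 10−1 = 9

0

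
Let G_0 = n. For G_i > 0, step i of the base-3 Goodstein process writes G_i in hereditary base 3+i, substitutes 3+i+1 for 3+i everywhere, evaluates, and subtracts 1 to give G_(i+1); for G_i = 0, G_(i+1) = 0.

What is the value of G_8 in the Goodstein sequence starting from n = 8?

11

base 3: 8 = 2·3 + 2; at 4: 2·4 + 2 = 10; next = 9
base 4: 9 = 2·4 + 1; at 5: 2·5 + 1 = 11; next = 10
base 5: 10 = 2·5; at 6: 2·6 = 12; next = 11
base 6: 11 = 6 + 5; at 7: 7 + 5 = 12; next = 11
base 7: 11 = 7 + 4; at 8: 8 + 4 = 12; next = 11
base 8: 11 = 8 + 3; at 9: 9 + 3 = 12; next = 11
base 9: 11 = 9 + 2; at 10: 10 + 2 = 12; next = 11
base 10: 11 = 10 + 1; at 11: 11 + 1 = 12; next = 11
base 11: 11 = 11; at 12: 12 = 12; next = 11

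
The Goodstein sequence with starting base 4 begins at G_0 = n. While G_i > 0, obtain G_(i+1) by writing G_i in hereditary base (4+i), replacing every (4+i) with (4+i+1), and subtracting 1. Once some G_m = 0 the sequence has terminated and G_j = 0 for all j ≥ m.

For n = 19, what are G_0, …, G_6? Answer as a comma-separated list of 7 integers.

G_0=19  [base 4] 4^2 + 3  →[4↦5]→  5^2 + 3 = 28  −1 ⇒ G_1=27
G_1=27  [base 5] 5^2 + 2  →[5↦6]→  6^2 + 2 = 38  −1 ⇒ G_2=37
G_2=37  [base 6] 6^2 + 1  →[6↦7]→  7^2 + 1 = 50  −1 ⇒ G_3=49
G_3=49  [base 7] 7^2  →[7↦8]→  8^2 = 64  −1 ⇒ G_4=63
G_4=63  [base 8] 7·8 + 7  →[8↦9]→  7·9 + 7 = 70  −1 ⇒ G_5=69
G_5=69  [base 9] 7·9 + 6  →[9↦10]→  7·10 + 6 = 76  −1 ⇒ G_6=75

19, 27, 37, 49, 63, 69, 75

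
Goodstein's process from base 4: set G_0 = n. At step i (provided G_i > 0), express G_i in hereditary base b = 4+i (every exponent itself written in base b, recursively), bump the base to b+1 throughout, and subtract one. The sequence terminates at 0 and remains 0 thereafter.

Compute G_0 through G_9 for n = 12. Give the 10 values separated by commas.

G_0 = 12. HB_4(12) = 3·4. Bump = 15. G_1 = 14.
G_1 = 14. HB_5(14) = 2·5 + 4. Bump = 16. G_2 = 15.
G_2 = 15. HB_6(15) = 2·6 + 3. Bump = 17. G_3 = 16.
G_3 = 16. HB_7(16) = 2·7 + 2. Bump = 18. G_4 = 17.
G_4 = 17. HB_8(17) = 2·8 + 1. Bump = 19. G_5 = 18.
G_5 = 18. HB_9(18) = 2·9. Bump = 20. G_6 = 19.
G_6 = 19. HB_10(19) = 10 + 9. Bump = 20. G_7 = 19.
G_7 = 19. HB_11(19) = 11 + 8. Bump = 20. G_8 = 19.
G_8 = 19. HB_12(19) = 12 + 7. Bump = 20. G_9 = 19.

12, 14, 15, 16, 17, 18, 19, 19, 19, 19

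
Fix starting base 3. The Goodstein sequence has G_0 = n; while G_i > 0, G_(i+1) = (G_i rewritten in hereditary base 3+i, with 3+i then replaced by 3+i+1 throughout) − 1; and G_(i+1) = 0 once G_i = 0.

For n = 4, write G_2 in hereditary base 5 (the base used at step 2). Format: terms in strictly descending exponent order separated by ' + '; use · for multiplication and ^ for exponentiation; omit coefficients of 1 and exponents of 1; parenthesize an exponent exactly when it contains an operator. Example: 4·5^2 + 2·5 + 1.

G_0=4  [base 3] 3 + 1  →[3↦4]→  4 + 1 = 5  −1 ⇒ G_1=4
G_1=4  [base 4] 4  →[4↦5]→  5 = 5  −1 ⇒ G_2=4
G_2=4  [base 5] 4  →[5↦6]→  4 = 4  −1 ⇒ G_3=3

4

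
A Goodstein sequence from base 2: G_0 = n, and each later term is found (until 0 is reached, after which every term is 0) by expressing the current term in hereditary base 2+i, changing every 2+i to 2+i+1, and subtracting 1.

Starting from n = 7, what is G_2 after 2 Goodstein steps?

step 0: 7 = 2^2 + 2 + 1; sub 3 for 2: 3^3 + 3 + 1; = 31; G_1 = 31−1 = 30
step 1: 30 = 3^3 + 3; sub 4 for 3: 4^4 + 4; = 260; G_2 = 260−1 = 259
step 2: 259 = 4^4 + 3; sub 5 for 4: 5^5 + 3; = 3128; G_3 = 3128−1 = 3127

259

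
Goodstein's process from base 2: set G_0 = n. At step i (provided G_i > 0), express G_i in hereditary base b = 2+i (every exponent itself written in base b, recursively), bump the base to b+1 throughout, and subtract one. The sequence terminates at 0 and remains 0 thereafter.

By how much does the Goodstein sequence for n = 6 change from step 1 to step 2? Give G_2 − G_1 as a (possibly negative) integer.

G_0 = 6. HB_2(6) = 2^2 + 2. Bump = 30. G_1 = 29.
G_1 = 29. HB_3(29) = 3^3 + 2. Bump = 258. G_2 = 257.

228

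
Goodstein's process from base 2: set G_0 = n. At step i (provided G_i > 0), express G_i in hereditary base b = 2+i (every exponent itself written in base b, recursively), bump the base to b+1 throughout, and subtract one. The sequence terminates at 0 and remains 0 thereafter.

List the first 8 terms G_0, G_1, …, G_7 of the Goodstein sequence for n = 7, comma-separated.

i=0: 7 = 2^2 + 2 + 1 (b=2); 2→3: 3^3 + 3 + 1 = 31; 31−1 = 30
i=1: 30 = 3^3 + 3 (b=3); 3→4: 4^4 + 4 = 260; 260−1 = 259
i=2: 259 = 4^4 + 3 (b=4); 4→5: 5^5 + 3 = 3128; 3128−1 = 3127
i=3: 3127 = 5^5 + 2 (b=5); 5→6: 6^6 + 2 = 46658; 46658−1 = 46657
i=4: 46657 = 6^6 + 1 (b=6); 6→7: 7^7 + 1 = 823544; 823544−1 = 823543
i=5: 823543 = 7^7 (b=7); 7→8: 8^8 = 16777216; 16777216−1 = 16777215
i=6: 16777215 = 7·8^7 + 7·8^6 + 7·8^5 + 7·8^4 + 7·8^3 + 7·8^2 + 7·8 + 7 (b=8); 8→9: 7·9^7 + 7·9^6 + 7·9^5 + 7·9^4 + 7·9^3 + 7·9^2 + 7·9 + 7 = 37665880; 37665880−1 = 37665879

7, 30, 259, 3127, 46657, 823543, 16777215, 37665879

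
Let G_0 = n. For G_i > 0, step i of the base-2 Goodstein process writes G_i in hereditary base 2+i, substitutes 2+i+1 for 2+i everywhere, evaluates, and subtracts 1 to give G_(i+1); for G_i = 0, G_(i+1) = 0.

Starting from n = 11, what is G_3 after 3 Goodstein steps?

G_0 = 11. HB_2(11) = 2^(2 + 1) + 2 + 1. Bump = 85. G_1 = 84.
G_1 = 84. HB_3(84) = 3^(3 + 1) + 3. Bump = 1028. G_2 = 1027.
G_2 = 1027. HB_4(1027) = 4^(4 + 1) + 3. Bump = 15628. G_3 = 15627.
G_3 = 15627. HB_5(15627) = 5^(5 + 1) + 2. Bump = 279938. G_4 = 279937.

15627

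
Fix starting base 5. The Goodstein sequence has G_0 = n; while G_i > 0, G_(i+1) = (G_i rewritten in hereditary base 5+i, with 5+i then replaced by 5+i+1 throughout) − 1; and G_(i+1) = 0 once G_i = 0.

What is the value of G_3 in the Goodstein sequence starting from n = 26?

i=0: 26 = 5^2 + 1 (b=5); 5→6: 6^2 + 1 = 37; 37−1 = 36
i=1: 36 = 6^2 (b=6); 6→7: 7^2 = 49; 49−1 = 48
i=2: 48 = 6·7 + 6 (b=7); 7→8: 6·8 + 6 = 54; 54−1 = 53

53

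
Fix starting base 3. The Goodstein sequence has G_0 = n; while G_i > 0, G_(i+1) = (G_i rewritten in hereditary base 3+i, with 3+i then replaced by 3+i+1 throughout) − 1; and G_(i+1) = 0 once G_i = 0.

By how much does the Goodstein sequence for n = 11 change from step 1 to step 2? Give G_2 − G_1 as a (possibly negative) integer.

8

G_0=11  [base 3] 3^2 + 2  →[3↦4]→  4^2 + 2 = 18  −1 ⇒ G_1=17
G_1=17  [base 4] 4^2 + 1  →[4↦5]→  5^2 + 1 = 26  −1 ⇒ G_2=25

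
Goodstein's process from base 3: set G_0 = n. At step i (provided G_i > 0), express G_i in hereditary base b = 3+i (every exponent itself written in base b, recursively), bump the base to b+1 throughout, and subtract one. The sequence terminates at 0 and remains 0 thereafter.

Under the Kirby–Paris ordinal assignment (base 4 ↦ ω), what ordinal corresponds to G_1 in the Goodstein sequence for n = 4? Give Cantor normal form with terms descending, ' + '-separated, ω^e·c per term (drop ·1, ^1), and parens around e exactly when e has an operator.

base 3: 4 = 3 + 1; at 4: 4 + 1 = 5; next = 4
base 4: 4 = 4; at 5: 5 = 5; next = 4

ω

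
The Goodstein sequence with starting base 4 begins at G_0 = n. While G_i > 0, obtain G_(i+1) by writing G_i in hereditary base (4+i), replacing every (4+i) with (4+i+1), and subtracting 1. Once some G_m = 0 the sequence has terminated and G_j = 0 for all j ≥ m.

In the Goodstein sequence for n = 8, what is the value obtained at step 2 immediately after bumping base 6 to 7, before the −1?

G_0 = 8. HB_4(8) = 2·4. Bump = 10. G_1 = 9.
G_1 = 9. HB_5(9) = 5 + 4. Bump = 10. G_2 = 9.
G_2 = 9. HB_6(9) = 6 + 3. Bump = 10. G_3 = 9.

10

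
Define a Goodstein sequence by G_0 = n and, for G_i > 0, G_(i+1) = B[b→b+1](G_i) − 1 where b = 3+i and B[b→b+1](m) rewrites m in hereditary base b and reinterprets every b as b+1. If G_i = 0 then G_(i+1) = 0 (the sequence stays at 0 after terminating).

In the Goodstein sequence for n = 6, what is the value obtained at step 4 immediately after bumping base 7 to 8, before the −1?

6 —HB3→ 2·3 —bump→ 2·4 = 8 —(−1)→ 7
7 —HB4→ 4 + 3 —bump→ 5 + 3 = 8 —(−1)→ 7
7 —HB5→ 5 + 2 —bump→ 6 + 2 = 8 —(−1)→ 7
7 —HB6→ 6 + 1 —bump→ 7 + 1 = 8 —(−1)→ 7
7 —HB7→ 7 —bump→ 8 = 8 —(−1)→ 7

8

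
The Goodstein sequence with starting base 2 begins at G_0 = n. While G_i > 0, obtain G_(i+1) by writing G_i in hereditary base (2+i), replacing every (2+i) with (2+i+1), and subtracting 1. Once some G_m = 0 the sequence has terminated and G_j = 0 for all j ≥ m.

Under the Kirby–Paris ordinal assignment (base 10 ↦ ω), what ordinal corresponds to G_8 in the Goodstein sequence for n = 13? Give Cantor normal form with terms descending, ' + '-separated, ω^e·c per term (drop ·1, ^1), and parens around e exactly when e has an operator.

ω^(ω + 1) + ω^3·3 + ω^2·3 + ω·2 + 5

i=0: 13 = 2^(2 + 1) + 2^2 + 1 (b=2); 2→3: 3^(3 + 1) + 3^3 + 1 = 109; 109−1 = 108
i=1: 108 = 3^(3 + 1) + 3^3 (b=3); 3→4: 4^(4 + 1) + 4^4 = 1280; 1280−1 = 1279
i=2: 1279 = 4^(4 + 1) + 3·4^3 + 3·4^2 + 3·4 + 3 (b=4); 4→5: 5^(5 + 1) + 3·5^3 + 3·5^2 + 3·5 + 3 = 16093; 16093−1 = 16092
i=3: 16092 = 5^(5 + 1) + 3·5^3 + 3·5^2 + 3·5 + 2 (b=5); 5→6: 6^(6 + 1) + 3·6^3 + 3·6^2 + 3·6 + 2 = 280712; 280712−1 = 280711
i=4: 280711 = 6^(6 + 1) + 3·6^3 + 3·6^2 + 3·6 + 1 (b=6); 6→7: 7^(7 + 1) + 3·7^3 + 3·7^2 + 3·7 + 1 = 5765999; 5765999−1 = 5765998
i=5: 5765998 = 7^(7 + 1) + 3·7^3 + 3·7^2 + 3·7 (b=7); 7→8: 8^(8 + 1) + 3·8^3 + 3·8^2 + 3·8 = 134219480; 134219480−1 = 134219479
i=6: 134219479 = 8^(8 + 1) + 3·8^3 + 3·8^2 + 2·8 + 7 (b=8); 8→9: 9^(9 + 1) + 3·9^3 + 3·9^2 + 2·9 + 7 = 3486786856; 3486786856−1 = 3486786855
i=7: 3486786855 = 9^(9 + 1) + 3·9^3 + 3·9^2 + 2·9 + 6 (b=9); 9→10: 10^(10 + 1) + 3·10^3 + 3·10^2 + 2·10 + 6 = 100000003326; 100000003326−1 = 100000003325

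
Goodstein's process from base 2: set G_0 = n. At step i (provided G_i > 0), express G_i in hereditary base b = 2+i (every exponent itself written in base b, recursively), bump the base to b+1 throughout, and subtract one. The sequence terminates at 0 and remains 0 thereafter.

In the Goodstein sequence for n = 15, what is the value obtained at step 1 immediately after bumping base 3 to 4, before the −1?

base 2: 15 = 2^(2 + 1) + 2^2 + 2 + 1; at 3: 3^(3 + 1) + 3^3 + 3 + 1 = 112; next = 111
base 3: 111 = 3^(3 + 1) + 3^3 + 3; at 4: 4^(4 + 1) + 4^4 + 4 = 1284; next = 1283

1284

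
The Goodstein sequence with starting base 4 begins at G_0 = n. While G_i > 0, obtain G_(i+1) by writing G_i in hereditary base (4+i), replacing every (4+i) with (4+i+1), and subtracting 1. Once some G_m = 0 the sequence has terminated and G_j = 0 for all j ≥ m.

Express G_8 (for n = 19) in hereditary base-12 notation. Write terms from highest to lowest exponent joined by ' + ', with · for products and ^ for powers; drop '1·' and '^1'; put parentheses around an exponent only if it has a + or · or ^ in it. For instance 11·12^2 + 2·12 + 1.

7·12 + 3

19 —HB4→ 4^2 + 3 —bump→ 5^2 + 3 = 28 —(−1)→ 27
27 —HB5→ 5^2 + 2 —bump→ 6^2 + 2 = 38 —(−1)→ 37
37 —HB6→ 6^2 + 1 —bump→ 7^2 + 1 = 50 —(−1)→ 49
49 —HB7→ 7^2 —bump→ 8^2 = 64 —(−1)→ 63
63 —HB8→ 7·8 + 7 —bump→ 7·9 + 7 = 70 —(−1)→ 69
69 —HB9→ 7·9 + 6 —bump→ 7·10 + 6 = 76 —(−1)→ 75
75 —HB10→ 7·10 + 5 —bump→ 7·11 + 5 = 82 —(−1)→ 81
81 —HB11→ 7·11 + 4 —bump→ 7·12 + 4 = 88 —(−1)→ 87
87 —HB12→ 7·12 + 3 —bump→ 7·13 + 3 = 94 —(−1)→ 93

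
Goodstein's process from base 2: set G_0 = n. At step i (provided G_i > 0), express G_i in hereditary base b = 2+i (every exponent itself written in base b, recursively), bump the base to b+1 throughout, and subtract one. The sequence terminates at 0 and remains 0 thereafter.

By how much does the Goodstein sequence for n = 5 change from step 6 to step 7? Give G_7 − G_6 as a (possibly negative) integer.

(0) 5|_2 = 2^2 + 1 ↦ 3^3 + 1|_3 = 28 ⇒ 27
(1) 27|_3 = 3^3 ↦ 4^4|_4 = 256 ⇒ 255
(2) 255|_4 = 3·4^3 + 3·4^2 + 3·4 + 3 ↦ 3·5^3 + 3·5^2 + 3·5 + 3|_5 = 468 ⇒ 467
(3) 467|_5 = 3·5^3 + 3·5^2 + 3·5 + 2 ↦ 3·6^3 + 3·6^2 + 3·6 + 2|_6 = 776 ⇒ 775
(4) 775|_6 = 3·6^3 + 3·6^2 + 3·6 + 1 ↦ 3·7^3 + 3·7^2 + 3·7 + 1|_7 = 1198 ⇒ 1197
(5) 1197|_7 = 3·7^3 + 3·7^2 + 3·7 ↦ 3·8^3 + 3·8^2 + 3·8|_8 = 1752 ⇒ 1751
(6) 1751|_8 = 3·8^3 + 3·8^2 + 2·8 + 7 ↦ 3·9^3 + 3·9^2 + 2·9 + 7|_9 = 2455 ⇒ 2454

703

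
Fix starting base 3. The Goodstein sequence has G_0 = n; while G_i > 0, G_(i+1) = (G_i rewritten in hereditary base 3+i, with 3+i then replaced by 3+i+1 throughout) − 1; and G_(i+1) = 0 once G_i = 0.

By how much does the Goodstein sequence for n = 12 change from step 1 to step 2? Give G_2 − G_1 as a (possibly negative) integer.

i=0: 12 = 3^2 + 3 (b=3); 3→4: 4^2 + 4 = 20; 20−1 = 19
i=1: 19 = 4^2 + 3 (b=4); 4→5: 5^2 + 3 = 28; 28−1 = 27

8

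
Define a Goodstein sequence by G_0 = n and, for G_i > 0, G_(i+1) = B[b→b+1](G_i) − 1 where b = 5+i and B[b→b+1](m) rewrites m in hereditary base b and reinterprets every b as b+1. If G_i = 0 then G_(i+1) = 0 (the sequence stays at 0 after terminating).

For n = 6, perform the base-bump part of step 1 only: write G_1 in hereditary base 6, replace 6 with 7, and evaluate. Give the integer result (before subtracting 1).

(0) 6|_5 = 5 + 1 ↦ 6 + 1|_6 = 7 ⇒ 6
(1) 6|_6 = 6 ↦ 7|_7 = 7 ⇒ 6

7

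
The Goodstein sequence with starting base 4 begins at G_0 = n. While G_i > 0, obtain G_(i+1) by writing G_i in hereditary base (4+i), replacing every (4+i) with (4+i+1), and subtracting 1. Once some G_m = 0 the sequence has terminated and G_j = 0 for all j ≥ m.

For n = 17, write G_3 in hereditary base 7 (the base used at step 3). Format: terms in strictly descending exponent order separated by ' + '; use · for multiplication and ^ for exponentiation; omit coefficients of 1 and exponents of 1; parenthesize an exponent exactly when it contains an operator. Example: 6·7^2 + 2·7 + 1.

i=0: 17 = 4^2 + 1 (b=4); 4→5: 5^2 + 1 = 26; 26−1 = 25
i=1: 25 = 5^2 (b=5); 5→6: 6^2 = 36; 36−1 = 35
i=2: 35 = 5·6 + 5 (b=6); 6→7: 5·7 + 5 = 40; 40−1 = 39
i=3: 39 = 5·7 + 4 (b=7); 7→8: 5·8 + 4 = 44; 44−1 = 43

5·7 + 4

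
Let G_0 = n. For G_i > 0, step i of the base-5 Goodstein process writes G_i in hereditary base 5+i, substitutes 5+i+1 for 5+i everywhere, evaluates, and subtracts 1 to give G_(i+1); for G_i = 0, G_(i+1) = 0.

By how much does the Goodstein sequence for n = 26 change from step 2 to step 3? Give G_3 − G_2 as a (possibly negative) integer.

base 5: 26 = 5^2 + 1; at 6: 6^2 + 1 = 37; next = 36
base 6: 36 = 6^2; at 7: 7^2 = 49; next = 48
base 7: 48 = 6·7 + 6; at 8: 6·8 + 6 = 54; next = 53

5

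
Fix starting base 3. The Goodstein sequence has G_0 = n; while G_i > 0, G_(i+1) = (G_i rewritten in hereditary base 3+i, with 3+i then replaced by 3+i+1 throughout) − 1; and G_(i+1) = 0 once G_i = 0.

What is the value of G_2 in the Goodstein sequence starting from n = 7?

G_0 = 7. HB_3(7) = 2·3 + 1. Bump = 9. G_1 = 8.
G_1 = 8. HB_4(8) = 2·4. Bump = 10. G_2 = 9.
G_2 = 9. HB_5(9) = 5 + 4. Bump = 10. G_3 = 9.

9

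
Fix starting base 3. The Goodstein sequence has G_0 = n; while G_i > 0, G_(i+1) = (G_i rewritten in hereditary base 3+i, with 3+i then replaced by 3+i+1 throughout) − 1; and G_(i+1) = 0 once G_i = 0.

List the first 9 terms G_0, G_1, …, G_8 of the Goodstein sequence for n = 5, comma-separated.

5, 5, 5, 5, 4, 3, 2, 1, 0

5 —HB3→ 3 + 2 —bump→ 4 + 2 = 6 —(−1)→ 5
5 —HB4→ 4 + 1 —bump→ 5 + 1 = 6 —(−1)→ 5
5 —HB5→ 5 —bump→ 6 = 6 —(−1)→ 5
5 —HB6→ 5 —bump→ 5 = 5 —(−1)→ 4
4 —HB7→ 4 —bump→ 4 = 4 —(−1)→ 3
3 —HB8→ 3 —bump→ 3 = 3 —(−1)→ 2
2 —HB9→ 2 —bump→ 2 = 2 —(−1)→ 1
1 —HB10→ 1 —bump→ 1 = 1 —(−1)→ 0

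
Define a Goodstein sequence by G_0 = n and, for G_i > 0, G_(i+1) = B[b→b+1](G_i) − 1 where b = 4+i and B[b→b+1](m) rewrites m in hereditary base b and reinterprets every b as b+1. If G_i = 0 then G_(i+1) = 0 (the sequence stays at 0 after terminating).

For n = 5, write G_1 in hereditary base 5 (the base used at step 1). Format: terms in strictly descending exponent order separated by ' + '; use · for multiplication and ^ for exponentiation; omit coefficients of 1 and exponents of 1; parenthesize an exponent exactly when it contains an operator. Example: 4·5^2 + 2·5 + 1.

(0) 5|_4 = 4 + 1 ↦ 5 + 1|_5 = 6 ⇒ 5
(1) 5|_5 = 5 ↦ 6|_6 = 6 ⇒ 5

5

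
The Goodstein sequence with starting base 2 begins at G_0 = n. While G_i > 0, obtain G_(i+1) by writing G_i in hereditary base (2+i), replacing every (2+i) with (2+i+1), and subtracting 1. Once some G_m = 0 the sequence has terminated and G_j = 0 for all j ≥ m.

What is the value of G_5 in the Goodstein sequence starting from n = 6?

G_0 = 6. HB_2(6) = 2^2 + 2. Bump = 30. G_1 = 29.
G_1 = 29. HB_3(29) = 3^3 + 2. Bump = 258. G_2 = 257.
G_2 = 257. HB_4(257) = 4^4 + 1. Bump = 3126. G_3 = 3125.
G_3 = 3125. HB_5(3125) = 5^5. Bump = 46656. G_4 = 46655.
G_4 = 46655. HB_6(46655) = 5·6^5 + 5·6^4 + 5·6^3 + 5·6^2 + 5·6 + 5. Bump = 98040. G_5 = 98039.
G_5 = 98039. HB_7(98039) = 5·7^5 + 5·7^4 + 5·7^3 + 5·7^2 + 5·7 + 4. Bump = 187244. G_6 = 187243.

98039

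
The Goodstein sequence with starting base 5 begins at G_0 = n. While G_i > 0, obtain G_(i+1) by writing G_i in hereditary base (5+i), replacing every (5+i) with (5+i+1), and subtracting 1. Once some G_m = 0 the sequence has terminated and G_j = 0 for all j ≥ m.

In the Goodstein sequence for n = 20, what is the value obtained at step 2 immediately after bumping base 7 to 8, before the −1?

[0] 20 ≡ 4·5 (base 5). Lift 6: 24. −1: 23.
[1] 23 ≡ 3·6 + 5 (base 6). Lift 7: 26. −1: 25.
[2] 25 ≡ 3·7 + 4 (base 7). Lift 8: 28. −1: 27.

28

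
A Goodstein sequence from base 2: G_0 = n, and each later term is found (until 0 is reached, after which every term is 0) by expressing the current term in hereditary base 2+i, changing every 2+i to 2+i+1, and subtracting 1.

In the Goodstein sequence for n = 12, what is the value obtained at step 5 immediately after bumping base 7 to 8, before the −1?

134217868

(0) 12|_2 = 2^(2 + 1) + 2^2 ↦ 3^(3 + 1) + 3^3|_3 = 108 ⇒ 107
(1) 107|_3 = 3^(3 + 1) + 2·3^2 + 2·3 + 2 ↦ 4^(4 + 1) + 2·4^2 + 2·4 + 2|_4 = 1066 ⇒ 1065
(2) 1065|_4 = 4^(4 + 1) + 2·4^2 + 2·4 + 1 ↦ 5^(5 + 1) + 2·5^2 + 2·5 + 1|_5 = 15686 ⇒ 15685
(3) 15685|_5 = 5^(5 + 1) + 2·5^2 + 2·5 ↦ 6^(6 + 1) + 2·6^2 + 2·6|_6 = 280020 ⇒ 280019
(4) 280019|_6 = 6^(6 + 1) + 2·6^2 + 6 + 5 ↦ 7^(7 + 1) + 2·7^2 + 7 + 5|_7 = 5764911 ⇒ 5764910
(5) 5764910|_7 = 7^(7 + 1) + 2·7^2 + 7 + 4 ↦ 8^(8 + 1) + 2·8^2 + 8 + 4|_8 = 134217868 ⇒ 134217867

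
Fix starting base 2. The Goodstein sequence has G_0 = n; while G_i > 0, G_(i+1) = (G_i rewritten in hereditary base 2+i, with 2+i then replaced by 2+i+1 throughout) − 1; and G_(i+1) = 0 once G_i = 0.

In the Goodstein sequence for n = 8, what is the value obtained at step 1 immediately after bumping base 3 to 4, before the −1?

554

i=0: 8 = 2^(2 + 1) (b=2); 2→3: 3^(3 + 1) = 81; 81−1 = 80
i=1: 80 = 2·3^3 + 2·3^2 + 2·3 + 2 (b=3); 3→4: 2·4^4 + 2·4^2 + 2·4 + 2 = 554; 554−1 = 553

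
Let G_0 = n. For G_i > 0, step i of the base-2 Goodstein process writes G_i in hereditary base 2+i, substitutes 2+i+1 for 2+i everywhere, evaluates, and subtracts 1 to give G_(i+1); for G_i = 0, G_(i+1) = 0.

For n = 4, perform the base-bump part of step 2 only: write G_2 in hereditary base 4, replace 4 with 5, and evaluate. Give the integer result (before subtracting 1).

61

base 2: 4 = 2^2; at 3: 3^3 = 27; next = 26
base 3: 26 = 2·3^2 + 2·3 + 2; at 4: 2·4^2 + 2·4 + 2 = 42; next = 41
base 4: 41 = 2·4^2 + 2·4 + 1; at 5: 2·5^2 + 2·5 + 1 = 61; next = 60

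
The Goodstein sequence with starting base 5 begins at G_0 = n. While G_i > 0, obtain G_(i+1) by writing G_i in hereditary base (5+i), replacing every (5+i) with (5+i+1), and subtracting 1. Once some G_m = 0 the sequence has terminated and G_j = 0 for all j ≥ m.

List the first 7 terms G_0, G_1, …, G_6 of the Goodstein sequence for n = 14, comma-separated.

14, 15, 16, 17, 18, 19, 19

step 0: 14 = 2·5 + 4; sub 6 for 5: 2·6 + 4; = 16; G_1 = 16−1 = 15
step 1: 15 = 2·6 + 3; sub 7 for 6: 2·7 + 3; = 17; G_2 = 17−1 = 16
step 2: 16 = 2·7 + 2; sub 8 for 7: 2·8 + 2; = 18; G_3 = 18−1 = 17
step 3: 17 = 2·8 + 1; sub 9 for 8: 2·9 + 1; = 19; G_4 = 19−1 = 18
step 4: 18 = 2·9; sub 10 for 9: 2·10; = 20; G_5 = 20−1 = 19
step 5: 19 = 10 + 9; sub 11 for 10: 11 + 9; = 20; G_6 = 20−1 = 19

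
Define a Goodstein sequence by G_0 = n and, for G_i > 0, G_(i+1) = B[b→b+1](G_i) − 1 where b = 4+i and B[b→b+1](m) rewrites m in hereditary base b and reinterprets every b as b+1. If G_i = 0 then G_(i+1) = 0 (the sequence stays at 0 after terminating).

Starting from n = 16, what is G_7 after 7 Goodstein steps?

41

G_0=16  [base 4] 4^2  →[4↦5]→  5^2 = 25  −1 ⇒ G_1=24
G_1=24  [base 5] 4·5 + 4  →[5↦6]→  4·6 + 4 = 28  −1 ⇒ G_2=27
G_2=27  [base 6] 4·6 + 3  →[6↦7]→  4·7 + 3 = 31  −1 ⇒ G_3=30
G_3=30  [base 7] 4·7 + 2  →[7↦8]→  4·8 + 2 = 34  −1 ⇒ G_4=33
G_4=33  [base 8] 4·8 + 1  →[8↦9]→  4·9 + 1 = 37  −1 ⇒ G_5=36
G_5=36  [base 9] 4·9  →[9↦10]→  4·10 = 40  −1 ⇒ G_6=39
G_6=39  [base 10] 3·10 + 9  →[10↦11]→  3·11 + 9 = 42  −1 ⇒ G_7=41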